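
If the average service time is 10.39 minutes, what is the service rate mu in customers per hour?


mu = 60 / avg_service_time = 60 / 10.39 = 5.77 per hour

5.77 per hour


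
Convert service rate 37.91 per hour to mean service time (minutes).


Mean service time = 60/mu = 60/37.91 = 1.58 minutes

1.58 minutes


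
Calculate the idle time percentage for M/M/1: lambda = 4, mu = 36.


Idle fraction = (1 - rho) * 100 = (1 - 4/36) * 100 = 88.9%

88.9%


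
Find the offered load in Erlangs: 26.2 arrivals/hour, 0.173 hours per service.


Offered load a = lambda * E[S] = 26.2 * 0.173 = 4.53 Erlangs

4.53 Erlangs


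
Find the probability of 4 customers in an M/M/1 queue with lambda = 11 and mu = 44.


rho = 11/44; P(n) = (1-rho)*rho^n = (1-11/44)*(11/44)^4 = 0.0029

0.0029


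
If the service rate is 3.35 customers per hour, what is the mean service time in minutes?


Mean service time = 60/mu = 60/3.35 = 17.91 minutes

17.91 minutes


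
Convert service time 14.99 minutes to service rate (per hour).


mu = 60 / avg_service_time = 60 / 14.99 = 4.0 per hour

4.0 per hour


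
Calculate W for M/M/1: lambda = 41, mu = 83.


W = 1/(mu - lambda) = 1/(83 - 41) = 0.0238 hours

0.0238 hours


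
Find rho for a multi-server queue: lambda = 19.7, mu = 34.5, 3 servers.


rho = lambda / (c * mu) = 19.7 / (3 * 34.5) = 0.1903

0.1903


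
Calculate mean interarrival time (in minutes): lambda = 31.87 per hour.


Mean interarrival time = 60/lambda = 60/31.87 = 1.88 minutes

1.88 minutes


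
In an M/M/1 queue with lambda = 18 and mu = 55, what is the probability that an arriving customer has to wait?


P(wait) = rho = lambda/mu = 18/55 = 0.3273

0.3273


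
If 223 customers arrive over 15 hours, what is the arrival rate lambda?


lambda = total arrivals / time = 223 / 15 = 14.87 per hour

14.87 per hour


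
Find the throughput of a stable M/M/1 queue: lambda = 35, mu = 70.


For a stable queue (lambda < mu), throughput = lambda = 35 per hour

35 per hour


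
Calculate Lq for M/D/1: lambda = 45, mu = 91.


M/D/1: Lq = rho^2 / (2*(1-rho)) where rho = 45/91; Lq = 0.24

0.24


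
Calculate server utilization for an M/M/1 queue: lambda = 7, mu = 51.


rho = lambda/mu = 7/51 = 0.1373

0.1373


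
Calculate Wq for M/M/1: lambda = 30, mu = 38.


rho = 30/38; Wq = rho/(mu - lambda) = 0.0987 hours

0.0987 hours


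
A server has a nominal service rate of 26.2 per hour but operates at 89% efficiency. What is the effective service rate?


Effective rate = mu * efficiency = 26.2 * 0.89 = 23.32 per hour

23.32 per hour


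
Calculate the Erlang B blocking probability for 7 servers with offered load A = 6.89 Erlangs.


B(N,A) = (A^N/N!) / sum(A^k/k!, k=0..N) with N=7, A=6.89 = 0.242

0.242


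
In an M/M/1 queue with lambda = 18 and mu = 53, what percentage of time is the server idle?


Idle fraction = (1 - rho) * 100 = (1 - 18/53) * 100 = 66.0%

66.0%


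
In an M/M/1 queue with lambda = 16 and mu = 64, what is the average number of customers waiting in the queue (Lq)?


rho = 16/64; Lq = rho^2/(1-rho) = 0.08

0.08


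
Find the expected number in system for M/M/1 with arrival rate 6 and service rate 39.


rho = 6/39; L = rho/(1-rho) = 0.18

0.18


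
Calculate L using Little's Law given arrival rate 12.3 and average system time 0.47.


L = lambda * W = 12.3 * 0.47 = 5.78

5.78


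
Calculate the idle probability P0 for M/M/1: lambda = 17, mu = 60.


P0 = 1 - rho = 1 - 17/60 = 0.7167

0.7167


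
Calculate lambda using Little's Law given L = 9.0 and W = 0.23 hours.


lambda = L / W = 9.0 / 0.23 = 39.13 per hour

39.13 per hour


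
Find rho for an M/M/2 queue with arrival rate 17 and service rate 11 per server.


rho = lambda/(c*mu) = 17/(2*11) = 0.7727

0.7727


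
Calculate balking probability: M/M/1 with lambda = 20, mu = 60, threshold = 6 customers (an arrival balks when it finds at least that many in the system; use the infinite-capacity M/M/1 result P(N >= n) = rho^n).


P(N >= 6) = rho^6 = (20/60)^6 = 0.0014

0.0014


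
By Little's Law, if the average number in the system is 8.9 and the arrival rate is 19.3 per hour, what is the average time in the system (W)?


W = L / lambda = 8.9 / 19.3 = 0.4611 hours

0.4611 hours


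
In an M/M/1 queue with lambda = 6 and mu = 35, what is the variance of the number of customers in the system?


rho = 6/35; Var(N) = rho/(1-rho)^2 = 0.25

0.25


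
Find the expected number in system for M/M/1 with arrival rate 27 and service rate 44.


rho = 27/44; L = rho/(1-rho) = 1.59

1.59


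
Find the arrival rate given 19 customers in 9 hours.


lambda = total arrivals / time = 19 / 9 = 2.11 per hour

2.11 per hour


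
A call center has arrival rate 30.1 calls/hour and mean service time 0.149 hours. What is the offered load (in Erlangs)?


Offered load a = lambda * E[S] = 30.1 * 0.149 = 4.48 Erlangs

4.48 Erlangs


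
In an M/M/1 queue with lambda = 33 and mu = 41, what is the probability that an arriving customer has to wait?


P(wait) = rho = lambda/mu = 33/41 = 0.8049

0.8049


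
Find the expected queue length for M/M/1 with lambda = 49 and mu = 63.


rho = 49/63; Lq = rho^2/(1-rho) = 2.72

2.72


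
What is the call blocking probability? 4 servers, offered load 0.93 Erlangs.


B(N,A) = (A^N/N!) / sum(A^k/k!, k=0..N) with N=4, A=0.93 = 0.0123

0.0123


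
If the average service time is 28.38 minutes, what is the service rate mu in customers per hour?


mu = 60 / avg_service_time = 60 / 28.38 = 2.11 per hour

2.11 per hour


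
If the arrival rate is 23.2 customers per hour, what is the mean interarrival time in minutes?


Mean interarrival time = 60/lambda = 60/23.2 = 2.59 minutes

2.59 minutes


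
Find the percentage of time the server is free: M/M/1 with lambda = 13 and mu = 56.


Idle fraction = (1 - rho) * 100 = (1 - 13/56) * 100 = 76.8%

76.8%


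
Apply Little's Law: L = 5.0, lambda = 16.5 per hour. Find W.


W = L / lambda = 5.0 / 16.5 = 0.303 hours

0.303 hours


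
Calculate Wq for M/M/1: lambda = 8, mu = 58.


rho = 8/58; Wq = rho/(mu - lambda) = 0.0028 hours

0.0028 hours


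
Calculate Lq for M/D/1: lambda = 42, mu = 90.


M/D/1: Lq = rho^2 / (2*(1-rho)) where rho = 42/90; Lq = 0.2

0.2


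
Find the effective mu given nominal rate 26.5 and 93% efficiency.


Effective rate = mu * efficiency = 26.5 * 0.93 = 24.65 per hour

24.65 per hour


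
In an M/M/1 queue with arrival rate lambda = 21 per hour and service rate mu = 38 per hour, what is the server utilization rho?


rho = lambda/mu = 21/38 = 0.5526

0.5526


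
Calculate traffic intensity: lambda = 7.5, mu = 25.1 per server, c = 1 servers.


rho = lambda / (c * mu) = 7.5 / (1 * 25.1) = 0.2988

0.2988


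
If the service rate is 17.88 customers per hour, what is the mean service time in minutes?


Mean service time = 60/mu = 60/17.88 = 3.36 minutes

3.36 minutes


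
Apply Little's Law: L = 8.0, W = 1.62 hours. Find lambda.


lambda = L / W = 8.0 / 1.62 = 4.94 per hour

4.94 per hour


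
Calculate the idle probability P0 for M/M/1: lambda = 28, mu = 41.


P0 = 1 - rho = 1 - 28/41 = 0.3171

0.3171


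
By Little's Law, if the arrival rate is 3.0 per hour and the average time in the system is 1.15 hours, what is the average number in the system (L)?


L = lambda * W = 3.0 * 1.15 = 3.45

3.45


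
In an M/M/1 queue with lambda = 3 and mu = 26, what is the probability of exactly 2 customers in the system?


rho = 3/26; P(n) = (1-rho)*rho^n = (1-3/26)*(3/26)^2 = 0.0118

0.0118


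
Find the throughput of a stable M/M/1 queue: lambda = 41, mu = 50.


For a stable queue (lambda < mu), throughput = lambda = 41 per hour

41 per hour


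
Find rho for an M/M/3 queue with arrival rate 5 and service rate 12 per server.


rho = lambda/(c*mu) = 5/(3*12) = 0.1389

0.1389


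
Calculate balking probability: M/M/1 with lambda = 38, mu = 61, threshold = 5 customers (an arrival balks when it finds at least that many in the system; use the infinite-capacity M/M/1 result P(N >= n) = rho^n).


P(N >= 5) = rho^5 = (38/61)^5 = 0.0938

0.0938


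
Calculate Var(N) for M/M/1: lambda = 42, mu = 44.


rho = 42/44; Var(N) = rho/(1-rho)^2 = 462.0

462.0


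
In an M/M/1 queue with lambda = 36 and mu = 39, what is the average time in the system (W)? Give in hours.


W = 1/(mu - lambda) = 1/(39 - 36) = 0.3333 hours

0.3333 hours


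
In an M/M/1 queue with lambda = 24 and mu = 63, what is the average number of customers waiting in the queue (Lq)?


rho = 24/63; Lq = rho^2/(1-rho) = 0.23

0.23


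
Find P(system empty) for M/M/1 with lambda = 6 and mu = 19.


P0 = 1 - rho = 1 - 6/19 = 0.6842

0.6842


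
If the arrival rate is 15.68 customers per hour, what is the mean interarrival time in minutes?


Mean interarrival time = 60/lambda = 60/15.68 = 3.83 minutes

3.83 minutes


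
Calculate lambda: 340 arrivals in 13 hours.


lambda = total arrivals / time = 340 / 13 = 26.15 per hour

26.15 per hour


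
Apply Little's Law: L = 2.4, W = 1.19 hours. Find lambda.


lambda = L / W = 2.4 / 1.19 = 2.02 per hour

2.02 per hour


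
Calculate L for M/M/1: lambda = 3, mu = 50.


rho = 3/50; L = rho/(1-rho) = 0.06

0.06


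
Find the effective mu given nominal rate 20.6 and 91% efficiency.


Effective rate = mu * efficiency = 20.6 * 0.91 = 18.75 per hour

18.75 per hour


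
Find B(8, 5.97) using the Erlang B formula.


B(N,A) = (A^N/N!) / sum(A^k/k!, k=0..N) with N=8, A=5.97 = 0.1202

0.1202


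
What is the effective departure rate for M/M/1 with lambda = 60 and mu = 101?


For a stable queue (lambda < mu), throughput = lambda = 60 per hour

60 per hour


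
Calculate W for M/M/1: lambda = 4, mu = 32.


W = 1/(mu - lambda) = 1/(32 - 4) = 0.0357 hours

0.0357 hours


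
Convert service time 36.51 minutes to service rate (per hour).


mu = 60 / avg_service_time = 60 / 36.51 = 1.64 per hour

1.64 per hour


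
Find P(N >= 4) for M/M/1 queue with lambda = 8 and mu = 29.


P(N >= 4) = rho^4 = (8/29)^4 = 0.0058

0.0058


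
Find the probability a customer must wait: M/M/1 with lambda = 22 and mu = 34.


P(wait) = rho = lambda/mu = 22/34 = 0.6471

0.6471


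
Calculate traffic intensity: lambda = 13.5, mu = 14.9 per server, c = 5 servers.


rho = lambda / (c * mu) = 13.5 / (5 * 14.9) = 0.1812

0.1812


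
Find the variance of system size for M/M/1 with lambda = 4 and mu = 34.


rho = 4/34; Var(N) = rho/(1-rho)^2 = 0.15

0.15


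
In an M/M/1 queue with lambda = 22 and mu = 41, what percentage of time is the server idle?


Idle fraction = (1 - rho) * 100 = (1 - 22/41) * 100 = 46.3%

46.3%


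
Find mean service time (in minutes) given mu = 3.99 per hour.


Mean service time = 60/mu = 60/3.99 = 15.04 minutes

15.04 minutes


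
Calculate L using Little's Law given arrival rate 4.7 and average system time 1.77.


L = lambda * W = 4.7 * 1.77 = 8.32

8.32


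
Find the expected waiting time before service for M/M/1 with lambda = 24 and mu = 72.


rho = 24/72; Wq = rho/(mu - lambda) = 0.0069 hours

0.0069 hours


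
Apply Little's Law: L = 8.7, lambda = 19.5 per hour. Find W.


W = L / lambda = 8.7 / 19.5 = 0.4462 hours

0.4462 hours


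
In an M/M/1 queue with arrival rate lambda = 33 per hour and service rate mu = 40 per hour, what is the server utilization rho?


rho = lambda/mu = 33/40 = 0.825

0.825


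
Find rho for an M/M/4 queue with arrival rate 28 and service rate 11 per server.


rho = lambda/(c*mu) = 28/(4*11) = 0.6364

0.6364


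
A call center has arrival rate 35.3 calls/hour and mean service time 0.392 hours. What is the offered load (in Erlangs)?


Offered load a = lambda * E[S] = 35.3 * 0.392 = 13.84 Erlangs

13.84 Erlangs


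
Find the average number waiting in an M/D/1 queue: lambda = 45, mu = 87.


M/D/1: Lq = rho^2 / (2*(1-rho)) where rho = 45/87; Lq = 0.28

0.28


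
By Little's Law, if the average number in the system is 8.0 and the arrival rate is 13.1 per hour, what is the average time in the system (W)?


W = L / lambda = 8.0 / 13.1 = 0.6107 hours

0.6107 hours


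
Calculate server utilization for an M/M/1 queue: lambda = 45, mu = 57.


rho = lambda/mu = 45/57 = 0.7895

0.7895


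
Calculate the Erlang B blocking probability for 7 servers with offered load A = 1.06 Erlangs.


B(N,A) = (A^N/N!) / sum(A^k/k!, k=0..N) with N=7, A=1.06 = 0.0001

0.0001


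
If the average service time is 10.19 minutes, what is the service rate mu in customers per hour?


mu = 60 / avg_service_time = 60 / 10.19 = 5.89 per hour

5.89 per hour


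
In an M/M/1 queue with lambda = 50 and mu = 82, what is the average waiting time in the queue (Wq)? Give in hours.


rho = 50/82; Wq = rho/(mu - lambda) = 0.0191 hours

0.0191 hours


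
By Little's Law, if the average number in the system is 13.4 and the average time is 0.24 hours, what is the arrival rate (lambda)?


lambda = L / W = 13.4 / 0.24 = 55.83 per hour

55.83 per hour


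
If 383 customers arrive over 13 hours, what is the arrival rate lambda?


lambda = total arrivals / time = 383 / 13 = 29.46 per hour

29.46 per hour


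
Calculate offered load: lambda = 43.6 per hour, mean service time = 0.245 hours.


Offered load a = lambda * E[S] = 43.6 * 0.245 = 10.68 Erlangs

10.68 Erlangs


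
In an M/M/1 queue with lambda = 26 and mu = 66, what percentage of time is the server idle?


Idle fraction = (1 - rho) * 100 = (1 - 26/66) * 100 = 60.6%

60.6%


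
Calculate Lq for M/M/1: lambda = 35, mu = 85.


rho = 35/85; Lq = rho^2/(1-rho) = 0.29

0.29


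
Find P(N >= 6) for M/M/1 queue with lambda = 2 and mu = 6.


P(N >= 6) = rho^6 = (2/6)^6 = 0.0014

0.0014


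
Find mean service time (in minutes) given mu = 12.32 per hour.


Mean service time = 60/mu = 60/12.32 = 4.87 minutes

4.87 minutes


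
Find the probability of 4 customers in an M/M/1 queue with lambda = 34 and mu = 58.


rho = 34/58; P(n) = (1-rho)*rho^n = (1-34/58)*(34/58)^4 = 0.0489

0.0489


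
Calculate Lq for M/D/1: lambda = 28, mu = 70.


M/D/1: Lq = rho^2 / (2*(1-rho)) where rho = 28/70; Lq = 0.13

0.13


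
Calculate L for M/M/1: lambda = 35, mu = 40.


rho = 35/40; L = rho/(1-rho) = 7.0

7.0


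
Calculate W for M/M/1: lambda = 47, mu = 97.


W = 1/(mu - lambda) = 1/(97 - 47) = 0.02 hours

0.02 hours


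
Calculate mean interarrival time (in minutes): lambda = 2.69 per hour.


Mean interarrival time = 60/lambda = 60/2.69 = 22.3 minutes

22.3 minutes


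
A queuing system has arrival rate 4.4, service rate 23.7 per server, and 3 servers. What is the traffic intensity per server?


rho = lambda / (c * mu) = 4.4 / (3 * 23.7) = 0.0619

0.0619


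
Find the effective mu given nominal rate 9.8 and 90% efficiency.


Effective rate = mu * efficiency = 9.8 * 0.9 = 8.82 per hour

8.82 per hour


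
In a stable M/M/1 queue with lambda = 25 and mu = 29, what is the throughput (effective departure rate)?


For a stable queue (lambda < mu), throughput = lambda = 25 per hour

25 per hour


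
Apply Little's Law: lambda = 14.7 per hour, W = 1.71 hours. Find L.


L = lambda * W = 14.7 * 1.71 = 25.14

25.14


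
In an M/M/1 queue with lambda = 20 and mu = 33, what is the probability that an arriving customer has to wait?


P(wait) = rho = lambda/mu = 20/33 = 0.6061

0.6061


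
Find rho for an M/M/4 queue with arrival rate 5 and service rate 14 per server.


rho = lambda/(c*mu) = 5/(4*14) = 0.0893

0.0893


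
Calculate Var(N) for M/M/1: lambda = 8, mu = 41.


rho = 8/41; Var(N) = rho/(1-rho)^2 = 0.3

0.3


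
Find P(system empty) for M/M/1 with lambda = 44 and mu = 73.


P0 = 1 - rho = 1 - 44/73 = 0.3973

0.3973


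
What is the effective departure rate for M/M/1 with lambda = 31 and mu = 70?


For a stable queue (lambda < mu), throughput = lambda = 31 per hour

31 per hour


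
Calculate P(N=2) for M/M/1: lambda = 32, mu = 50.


rho = 32/50; P(n) = (1-rho)*rho^n = (1-32/50)*(32/50)^2 = 0.1475

0.1475


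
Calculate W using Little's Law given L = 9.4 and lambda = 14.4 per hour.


W = L / lambda = 9.4 / 14.4 = 0.6528 hours

0.6528 hours


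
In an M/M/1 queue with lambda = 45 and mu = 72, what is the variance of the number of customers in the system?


rho = 45/72; Var(N) = rho/(1-rho)^2 = 4.44

4.44


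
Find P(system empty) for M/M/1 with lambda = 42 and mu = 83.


P0 = 1 - rho = 1 - 42/83 = 0.494

0.494


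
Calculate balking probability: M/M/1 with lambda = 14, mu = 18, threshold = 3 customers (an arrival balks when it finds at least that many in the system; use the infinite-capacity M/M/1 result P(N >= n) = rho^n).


P(N >= 3) = rho^3 = (14/18)^3 = 0.4705

0.4705


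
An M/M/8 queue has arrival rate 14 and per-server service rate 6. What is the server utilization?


rho = lambda/(c*mu) = 14/(8*6) = 0.2917

0.2917


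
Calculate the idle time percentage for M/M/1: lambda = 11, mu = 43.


Idle fraction = (1 - rho) * 100 = (1 - 11/43) * 100 = 74.4%

74.4%


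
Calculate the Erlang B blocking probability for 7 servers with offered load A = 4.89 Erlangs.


B(N,A) = (A^N/N!) / sum(A^k/k!, k=0..N) with N=7, A=4.89 = 0.1137

0.1137


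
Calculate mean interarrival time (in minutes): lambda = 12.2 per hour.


Mean interarrival time = 60/lambda = 60/12.2 = 4.92 minutes

4.92 minutes


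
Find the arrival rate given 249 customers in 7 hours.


lambda = total arrivals / time = 249 / 7 = 35.57 per hour

35.57 per hour


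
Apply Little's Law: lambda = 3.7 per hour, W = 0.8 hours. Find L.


L = lambda * W = 3.7 * 0.8 = 2.96

2.96


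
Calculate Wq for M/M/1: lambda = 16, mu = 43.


rho = 16/43; Wq = rho/(mu - lambda) = 0.0138 hours

0.0138 hours


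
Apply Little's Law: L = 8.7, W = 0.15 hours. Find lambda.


lambda = L / W = 8.7 / 0.15 = 58.0 per hour

58.0 per hour


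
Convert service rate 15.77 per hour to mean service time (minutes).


Mean service time = 60/mu = 60/15.77 = 3.8 minutes

3.8 minutes


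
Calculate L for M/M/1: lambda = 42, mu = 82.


rho = 42/82; L = rho/(1-rho) = 1.05

1.05


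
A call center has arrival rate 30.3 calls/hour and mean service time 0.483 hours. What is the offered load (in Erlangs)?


Offered load a = lambda * E[S] = 30.3 * 0.483 = 14.63 Erlangs

14.63 Erlangs


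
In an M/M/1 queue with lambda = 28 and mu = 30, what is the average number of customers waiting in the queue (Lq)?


rho = 28/30; Lq = rho^2/(1-rho) = 13.07

13.07


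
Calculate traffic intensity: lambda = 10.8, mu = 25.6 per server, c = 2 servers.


rho = lambda / (c * mu) = 10.8 / (2 * 25.6) = 0.2109

0.2109


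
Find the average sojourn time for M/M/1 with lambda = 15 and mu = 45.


W = 1/(mu - lambda) = 1/(45 - 15) = 0.0333 hours

0.0333 hours


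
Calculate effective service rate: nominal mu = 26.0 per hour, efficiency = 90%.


Effective rate = mu * efficiency = 26.0 * 0.9 = 23.4 per hour

23.4 per hour


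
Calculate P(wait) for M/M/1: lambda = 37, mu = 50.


P(wait) = rho = lambda/mu = 37/50 = 0.74

0.74


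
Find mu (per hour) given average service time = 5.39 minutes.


mu = 60 / avg_service_time = 60 / 5.39 = 11.13 per hour

11.13 per hour


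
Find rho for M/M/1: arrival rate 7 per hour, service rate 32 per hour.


rho = lambda/mu = 7/32 = 0.2188

0.2188


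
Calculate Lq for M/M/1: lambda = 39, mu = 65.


rho = 39/65; Lq = rho^2/(1-rho) = 0.9

0.9


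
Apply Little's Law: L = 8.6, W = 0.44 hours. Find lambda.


lambda = L / W = 8.6 / 0.44 = 19.55 per hour

19.55 per hour


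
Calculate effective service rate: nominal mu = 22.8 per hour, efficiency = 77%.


Effective rate = mu * efficiency = 22.8 * 0.77 = 17.56 per hour

17.56 per hour


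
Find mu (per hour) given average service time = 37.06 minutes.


mu = 60 / avg_service_time = 60 / 37.06 = 1.62 per hour

1.62 per hour


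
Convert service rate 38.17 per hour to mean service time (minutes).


Mean service time = 60/mu = 60/38.17 = 1.57 minutes

1.57 minutes


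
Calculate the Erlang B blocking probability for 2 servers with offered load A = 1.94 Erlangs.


B(N,A) = (A^N/N!) / sum(A^k/k!, k=0..N) with N=2, A=1.94 = 0.3903

0.3903


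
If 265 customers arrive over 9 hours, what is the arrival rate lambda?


lambda = total arrivals / time = 265 / 9 = 29.44 per hour

29.44 per hour


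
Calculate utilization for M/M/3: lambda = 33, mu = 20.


rho = lambda/(c*mu) = 33/(3*20) = 0.55

0.55


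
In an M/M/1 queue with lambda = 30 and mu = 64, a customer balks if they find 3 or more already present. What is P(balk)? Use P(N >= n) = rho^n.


P(N >= 3) = rho^3 = (30/64)^3 = 0.103

0.103


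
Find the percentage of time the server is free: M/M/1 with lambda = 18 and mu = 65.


Idle fraction = (1 - rho) * 100 = (1 - 18/65) * 100 = 72.3%

72.3%


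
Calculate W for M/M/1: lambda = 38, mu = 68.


W = 1/(mu - lambda) = 1/(68 - 38) = 0.0333 hours

0.0333 hours


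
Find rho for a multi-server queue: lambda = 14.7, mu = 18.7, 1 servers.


rho = lambda / (c * mu) = 14.7 / (1 * 18.7) = 0.7861

0.7861


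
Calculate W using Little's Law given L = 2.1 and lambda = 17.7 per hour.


W = L / lambda = 2.1 / 17.7 = 0.1186 hours

0.1186 hours


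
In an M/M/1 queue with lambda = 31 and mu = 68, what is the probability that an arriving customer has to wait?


P(wait) = rho = lambda/mu = 31/68 = 0.4559

0.4559


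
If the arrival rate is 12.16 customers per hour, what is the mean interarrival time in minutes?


Mean interarrival time = 60/lambda = 60/12.16 = 4.93 minutes

4.93 minutes


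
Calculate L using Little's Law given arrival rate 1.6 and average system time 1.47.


L = lambda * W = 1.6 * 1.47 = 2.35

2.35


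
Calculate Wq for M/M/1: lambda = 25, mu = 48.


rho = 25/48; Wq = rho/(mu - lambda) = 0.0226 hours

0.0226 hours


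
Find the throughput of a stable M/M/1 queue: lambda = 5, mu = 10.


For a stable queue (lambda < mu), throughput = lambda = 5 per hour

5 per hour


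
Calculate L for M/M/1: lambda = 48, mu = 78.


rho = 48/78; L = rho/(1-rho) = 1.6

1.6


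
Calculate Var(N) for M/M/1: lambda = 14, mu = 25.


rho = 14/25; Var(N) = rho/(1-rho)^2 = 2.89

2.89


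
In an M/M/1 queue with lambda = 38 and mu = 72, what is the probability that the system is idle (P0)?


P0 = 1 - rho = 1 - 38/72 = 0.4722

0.4722


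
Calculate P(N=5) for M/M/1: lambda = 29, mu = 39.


rho = 29/39; P(n) = (1-rho)*rho^n = (1-29/39)*(29/39)^5 = 0.0583

0.0583


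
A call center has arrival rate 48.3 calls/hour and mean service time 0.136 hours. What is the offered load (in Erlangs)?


Offered load a = lambda * E[S] = 48.3 * 0.136 = 6.57 Erlangs

6.57 Erlangs


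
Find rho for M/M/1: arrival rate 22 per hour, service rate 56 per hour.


rho = lambda/mu = 22/56 = 0.3929

0.3929


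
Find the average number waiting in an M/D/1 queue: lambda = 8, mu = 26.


M/D/1: Lq = rho^2 / (2*(1-rho)) where rho = 8/26; Lq = 0.07

0.07


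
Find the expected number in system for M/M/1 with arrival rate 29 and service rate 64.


rho = 29/64; L = rho/(1-rho) = 0.83

0.83


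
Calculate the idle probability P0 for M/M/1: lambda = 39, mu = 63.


P0 = 1 - rho = 1 - 39/63 = 0.381

0.381


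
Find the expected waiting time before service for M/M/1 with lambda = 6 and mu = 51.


rho = 6/51; Wq = rho/(mu - lambda) = 0.0026 hours

0.0026 hours


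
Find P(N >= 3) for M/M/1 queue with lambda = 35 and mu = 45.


P(N >= 3) = rho^3 = (35/45)^3 = 0.4705

0.4705


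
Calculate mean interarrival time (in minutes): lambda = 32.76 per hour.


Mean interarrival time = 60/lambda = 60/32.76 = 1.83 minutes

1.83 minutes


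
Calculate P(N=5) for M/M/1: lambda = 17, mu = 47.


rho = 17/47; P(n) = (1-rho)*rho^n = (1-17/47)*(17/47)^5 = 0.004

0.004


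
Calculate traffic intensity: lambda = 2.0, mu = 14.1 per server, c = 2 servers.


rho = lambda / (c * mu) = 2.0 / (2 * 14.1) = 0.0709

0.0709


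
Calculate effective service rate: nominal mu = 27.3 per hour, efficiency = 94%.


Effective rate = mu * efficiency = 27.3 * 0.94 = 25.66 per hour

25.66 per hour


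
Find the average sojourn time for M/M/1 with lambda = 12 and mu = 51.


W = 1/(mu - lambda) = 1/(51 - 12) = 0.0256 hours

0.0256 hours


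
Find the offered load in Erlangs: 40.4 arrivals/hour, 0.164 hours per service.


Offered load a = lambda * E[S] = 40.4 * 0.164 = 6.63 Erlangs

6.63 Erlangs


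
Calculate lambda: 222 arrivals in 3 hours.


lambda = total arrivals / time = 222 / 3 = 74.0 per hour

74.0 per hour


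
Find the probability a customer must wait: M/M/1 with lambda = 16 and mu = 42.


P(wait) = rho = lambda/mu = 16/42 = 0.381

0.381


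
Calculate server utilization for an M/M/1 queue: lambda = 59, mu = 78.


rho = lambda/mu = 59/78 = 0.7564

0.7564


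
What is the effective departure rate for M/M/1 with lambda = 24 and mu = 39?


For a stable queue (lambda < mu), throughput = lambda = 24 per hour

24 per hour


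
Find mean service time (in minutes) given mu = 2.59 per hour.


Mean service time = 60/mu = 60/2.59 = 23.17 minutes

23.17 minutes


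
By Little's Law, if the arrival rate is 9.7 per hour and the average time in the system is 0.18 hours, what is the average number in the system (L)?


L = lambda * W = 9.7 * 0.18 = 1.75

1.75


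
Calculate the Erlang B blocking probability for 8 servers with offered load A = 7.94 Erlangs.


B(N,A) = (A^N/N!) / sum(A^k/k!, k=0..N) with N=8, A=7.94 = 0.2322

0.2322


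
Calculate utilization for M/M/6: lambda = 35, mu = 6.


rho = lambda/(c*mu) = 35/(6*6) = 0.9722

0.9722


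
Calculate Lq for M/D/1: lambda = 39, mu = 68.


M/D/1: Lq = rho^2 / (2*(1-rho)) where rho = 39/68; Lq = 0.39

0.39


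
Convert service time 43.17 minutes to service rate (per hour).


mu = 60 / avg_service_time = 60 / 43.17 = 1.39 per hour

1.39 per hour


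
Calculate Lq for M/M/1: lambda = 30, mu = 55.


rho = 30/55; Lq = rho^2/(1-rho) = 0.65

0.65


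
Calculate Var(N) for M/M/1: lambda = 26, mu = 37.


rho = 26/37; Var(N) = rho/(1-rho)^2 = 7.95

7.95


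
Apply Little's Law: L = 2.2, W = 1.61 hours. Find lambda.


lambda = L / W = 2.2 / 1.61 = 1.37 per hour

1.37 per hour


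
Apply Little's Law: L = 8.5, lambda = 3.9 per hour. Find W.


W = L / lambda = 8.5 / 3.9 = 2.1795 hours

2.1795 hours


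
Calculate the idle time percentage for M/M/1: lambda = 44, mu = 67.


Idle fraction = (1 - rho) * 100 = (1 - 44/67) * 100 = 34.3%

34.3%


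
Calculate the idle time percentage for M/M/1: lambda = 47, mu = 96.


Idle fraction = (1 - rho) * 100 = (1 - 47/96) * 100 = 51.0%

51.0%


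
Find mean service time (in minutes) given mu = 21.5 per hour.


Mean service time = 60/mu = 60/21.5 = 2.79 minutes

2.79 minutes


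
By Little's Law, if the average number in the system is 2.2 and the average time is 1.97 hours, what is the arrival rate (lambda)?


lambda = L / W = 2.2 / 1.97 = 1.12 per hour

1.12 per hour


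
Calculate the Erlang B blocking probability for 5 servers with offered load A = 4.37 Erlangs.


B(N,A) = (A^N/N!) / sum(A^k/k!, k=0..N) with N=5, A=4.37 = 0.2318

0.2318


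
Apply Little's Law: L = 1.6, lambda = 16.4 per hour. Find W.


W = L / lambda = 1.6 / 16.4 = 0.0976 hours

0.0976 hours


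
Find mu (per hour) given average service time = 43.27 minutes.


mu = 60 / avg_service_time = 60 / 43.27 = 1.39 per hour

1.39 per hour


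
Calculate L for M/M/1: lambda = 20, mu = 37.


rho = 20/37; L = rho/(1-rho) = 1.18

1.18


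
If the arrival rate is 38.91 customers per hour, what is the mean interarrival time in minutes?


Mean interarrival time = 60/lambda = 60/38.91 = 1.54 minutes

1.54 minutes


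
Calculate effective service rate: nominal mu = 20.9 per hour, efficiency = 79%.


Effective rate = mu * efficiency = 20.9 * 0.79 = 16.51 per hour

16.51 per hour


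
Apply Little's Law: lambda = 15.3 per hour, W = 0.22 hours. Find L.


L = lambda * W = 15.3 * 0.22 = 3.37

3.37


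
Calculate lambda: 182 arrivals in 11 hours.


lambda = total arrivals / time = 182 / 11 = 16.55 per hour

16.55 per hour


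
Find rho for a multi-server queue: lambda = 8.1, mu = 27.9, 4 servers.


rho = lambda / (c * mu) = 8.1 / (4 * 27.9) = 0.0726

0.0726


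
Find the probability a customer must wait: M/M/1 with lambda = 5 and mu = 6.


P(wait) = rho = lambda/mu = 5/6 = 0.8333

0.8333


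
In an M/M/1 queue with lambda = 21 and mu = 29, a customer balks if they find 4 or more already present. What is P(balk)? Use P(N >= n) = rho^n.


P(N >= 4) = rho^4 = (21/29)^4 = 0.275

0.275


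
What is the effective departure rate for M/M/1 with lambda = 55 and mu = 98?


For a stable queue (lambda < mu), throughput = lambda = 55 per hour

55 per hour


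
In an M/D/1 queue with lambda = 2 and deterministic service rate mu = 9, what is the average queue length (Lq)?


M/D/1: Lq = rho^2 / (2*(1-rho)) where rho = 2/9; Lq = 0.03

0.03


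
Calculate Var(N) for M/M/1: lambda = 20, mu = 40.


rho = 20/40; Var(N) = rho/(1-rho)^2 = 2.0

2.0


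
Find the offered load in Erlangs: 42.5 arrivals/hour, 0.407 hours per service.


Offered load a = lambda * E[S] = 42.5 * 0.407 = 17.3 Erlangs

17.3 Erlangs


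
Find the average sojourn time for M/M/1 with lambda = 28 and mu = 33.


W = 1/(mu - lambda) = 1/(33 - 28) = 0.2 hours

0.2 hours


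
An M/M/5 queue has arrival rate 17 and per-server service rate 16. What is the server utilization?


rho = lambda/(c*mu) = 17/(5*16) = 0.2125

0.2125


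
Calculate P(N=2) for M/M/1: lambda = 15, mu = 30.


rho = 15/30; P(n) = (1-rho)*rho^n = (1-15/30)*(15/30)^2 = 0.125

0.125


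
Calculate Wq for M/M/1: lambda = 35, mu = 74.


rho = 35/74; Wq = rho/(mu - lambda) = 0.0121 hours

0.0121 hours


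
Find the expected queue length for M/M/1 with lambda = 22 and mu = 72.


rho = 22/72; Lq = rho^2/(1-rho) = 0.13

0.13


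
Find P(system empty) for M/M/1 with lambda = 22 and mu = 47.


P0 = 1 - rho = 1 - 22/47 = 0.5319

0.5319


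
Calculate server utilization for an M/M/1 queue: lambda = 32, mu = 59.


rho = lambda/mu = 32/59 = 0.5424

0.5424


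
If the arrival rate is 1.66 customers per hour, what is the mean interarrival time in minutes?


Mean interarrival time = 60/lambda = 60/1.66 = 36.14 minutes

36.14 minutes


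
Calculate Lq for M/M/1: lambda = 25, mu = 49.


rho = 25/49; Lq = rho^2/(1-rho) = 0.53

0.53


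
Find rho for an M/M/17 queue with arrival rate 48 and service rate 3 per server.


rho = lambda/(c*mu) = 48/(17*3) = 0.9412

0.9412


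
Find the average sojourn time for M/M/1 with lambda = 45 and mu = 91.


W = 1/(mu - lambda) = 1/(91 - 45) = 0.0217 hours

0.0217 hours


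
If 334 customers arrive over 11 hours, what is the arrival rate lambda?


lambda = total arrivals / time = 334 / 11 = 30.36 per hour

30.36 per hour


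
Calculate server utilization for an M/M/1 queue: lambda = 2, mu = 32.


rho = lambda/mu = 2/32 = 0.0625

0.0625


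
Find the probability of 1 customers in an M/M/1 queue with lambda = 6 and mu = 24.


rho = 6/24; P(n) = (1-rho)*rho^n = (1-6/24)*(6/24)^1 = 0.1875

0.1875


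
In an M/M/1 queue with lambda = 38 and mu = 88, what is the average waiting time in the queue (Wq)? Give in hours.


rho = 38/88; Wq = rho/(mu - lambda) = 0.0086 hours

0.0086 hours


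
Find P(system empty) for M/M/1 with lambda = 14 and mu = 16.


P0 = 1 - rho = 1 - 14/16 = 0.125

0.125


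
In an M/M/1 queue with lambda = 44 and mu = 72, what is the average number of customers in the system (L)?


rho = 44/72; L = rho/(1-rho) = 1.57

1.57


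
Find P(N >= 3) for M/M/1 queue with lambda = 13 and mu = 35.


P(N >= 3) = rho^3 = (13/35)^3 = 0.0512

0.0512


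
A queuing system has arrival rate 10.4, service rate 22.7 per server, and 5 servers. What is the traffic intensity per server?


rho = lambda / (c * mu) = 10.4 / (5 * 22.7) = 0.0916

0.0916


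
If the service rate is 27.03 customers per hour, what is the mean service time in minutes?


Mean service time = 60/mu = 60/27.03 = 2.22 minutes

2.22 minutes


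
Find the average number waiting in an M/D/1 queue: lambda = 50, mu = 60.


M/D/1: Lq = rho^2 / (2*(1-rho)) where rho = 50/60; Lq = 2.08

2.08


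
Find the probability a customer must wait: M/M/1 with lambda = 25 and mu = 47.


P(wait) = rho = lambda/mu = 25/47 = 0.5319

0.5319


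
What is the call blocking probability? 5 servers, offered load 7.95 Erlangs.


B(N,A) = (A^N/N!) / sum(A^k/k!, k=0..N) with N=5, A=7.95 = 0.4765

0.4765


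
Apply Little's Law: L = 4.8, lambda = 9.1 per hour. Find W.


W = L / lambda = 4.8 / 9.1 = 0.5275 hours

0.5275 hours


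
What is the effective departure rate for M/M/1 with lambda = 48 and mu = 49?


For a stable queue (lambda < mu), throughput = lambda = 48 per hour

48 per hour


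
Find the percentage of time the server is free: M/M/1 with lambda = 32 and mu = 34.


Idle fraction = (1 - rho) * 100 = (1 - 32/34) * 100 = 5.9%

5.9%


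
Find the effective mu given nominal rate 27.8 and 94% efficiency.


Effective rate = mu * efficiency = 27.8 * 0.94 = 26.13 per hour

26.13 per hour


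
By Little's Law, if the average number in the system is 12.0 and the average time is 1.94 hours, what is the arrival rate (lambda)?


lambda = L / W = 12.0 / 1.94 = 6.19 per hour

6.19 per hour


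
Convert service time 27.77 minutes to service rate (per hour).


mu = 60 / avg_service_time = 60 / 27.77 = 2.16 per hour

2.16 per hour


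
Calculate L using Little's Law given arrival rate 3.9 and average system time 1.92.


L = lambda * W = 3.9 * 1.92 = 7.49

7.49


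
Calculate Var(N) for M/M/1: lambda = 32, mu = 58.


rho = 32/58; Var(N) = rho/(1-rho)^2 = 2.75

2.75


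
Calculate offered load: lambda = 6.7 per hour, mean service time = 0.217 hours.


Offered load a = lambda * E[S] = 6.7 * 0.217 = 1.45 Erlangs

1.45 Erlangs


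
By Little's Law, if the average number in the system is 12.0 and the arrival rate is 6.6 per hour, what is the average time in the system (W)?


W = L / lambda = 12.0 / 6.6 = 1.8182 hours

1.8182 hours


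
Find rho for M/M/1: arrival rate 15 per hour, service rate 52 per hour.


rho = lambda/mu = 15/52 = 0.2885

0.2885


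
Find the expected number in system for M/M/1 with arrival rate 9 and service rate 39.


rho = 9/39; L = rho/(1-rho) = 0.3

0.3


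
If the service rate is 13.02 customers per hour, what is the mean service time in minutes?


Mean service time = 60/mu = 60/13.02 = 4.61 minutes

4.61 minutes


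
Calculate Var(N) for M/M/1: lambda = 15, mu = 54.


rho = 15/54; Var(N) = rho/(1-rho)^2 = 0.53

0.53


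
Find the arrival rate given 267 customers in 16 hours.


lambda = total arrivals / time = 267 / 16 = 16.69 per hour

16.69 per hour


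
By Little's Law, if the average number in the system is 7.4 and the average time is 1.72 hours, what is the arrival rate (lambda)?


lambda = L / W = 7.4 / 1.72 = 4.3 per hour

4.3 per hour


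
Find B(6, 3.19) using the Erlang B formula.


B(N,A) = (A^N/N!) / sum(A^k/k!, k=0..N) with N=6, A=3.19 = 0.063

0.063


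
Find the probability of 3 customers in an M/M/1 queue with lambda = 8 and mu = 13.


rho = 8/13; P(n) = (1-rho)*rho^n = (1-8/13)*(8/13)^3 = 0.0896

0.0896


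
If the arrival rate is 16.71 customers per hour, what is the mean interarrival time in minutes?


Mean interarrival time = 60/lambda = 60/16.71 = 3.59 minutes

3.59 minutes


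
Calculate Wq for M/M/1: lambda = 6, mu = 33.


rho = 6/33; Wq = rho/(mu - lambda) = 0.0067 hours

0.0067 hours


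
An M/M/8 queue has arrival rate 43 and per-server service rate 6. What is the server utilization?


rho = lambda/(c*mu) = 43/(8*6) = 0.8958

0.8958


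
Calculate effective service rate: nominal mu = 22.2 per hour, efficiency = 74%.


Effective rate = mu * efficiency = 22.2 * 0.74 = 16.43 per hour

16.43 per hour


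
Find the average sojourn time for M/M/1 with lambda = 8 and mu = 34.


W = 1/(mu - lambda) = 1/(34 - 8) = 0.0385 hours

0.0385 hours


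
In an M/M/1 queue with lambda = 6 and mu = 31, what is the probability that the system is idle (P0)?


P0 = 1 - rho = 1 - 6/31 = 0.8065

0.8065


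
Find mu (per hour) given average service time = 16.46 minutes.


mu = 60 / avg_service_time = 60 / 16.46 = 3.65 per hour

3.65 per hour


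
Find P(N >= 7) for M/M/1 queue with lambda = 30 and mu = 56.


P(N >= 7) = rho^7 = (30/56)^7 = 0.0127

0.0127


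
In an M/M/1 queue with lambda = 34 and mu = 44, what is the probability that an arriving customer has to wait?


P(wait) = rho = lambda/mu = 34/44 = 0.7727

0.7727


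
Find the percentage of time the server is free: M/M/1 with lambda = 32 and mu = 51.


Idle fraction = (1 - rho) * 100 = (1 - 32/51) * 100 = 37.3%

37.3%


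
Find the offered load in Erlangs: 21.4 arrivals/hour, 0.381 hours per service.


Offered load a = lambda * E[S] = 21.4 * 0.381 = 8.15 Erlangs

8.15 Erlangs


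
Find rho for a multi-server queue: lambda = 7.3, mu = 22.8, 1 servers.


rho = lambda / (c * mu) = 7.3 / (1 * 22.8) = 0.3202

0.3202


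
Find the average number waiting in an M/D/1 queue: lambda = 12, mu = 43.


M/D/1: Lq = rho^2 / (2*(1-rho)) where rho = 12/43; Lq = 0.05

0.05


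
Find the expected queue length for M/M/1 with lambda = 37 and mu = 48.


rho = 37/48; Lq = rho^2/(1-rho) = 2.59

2.59


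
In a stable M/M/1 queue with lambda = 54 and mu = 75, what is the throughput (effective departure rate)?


For a stable queue (lambda < mu), throughput = lambda = 54 per hour

54 per hour


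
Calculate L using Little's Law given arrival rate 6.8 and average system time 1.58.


L = lambda * W = 6.8 * 1.58 = 10.74

10.74


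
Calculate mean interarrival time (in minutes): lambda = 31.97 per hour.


Mean interarrival time = 60/lambda = 60/31.97 = 1.88 minutes

1.88 minutes


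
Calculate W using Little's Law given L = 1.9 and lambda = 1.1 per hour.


W = L / lambda = 1.9 / 1.1 = 1.7273 hours

1.7273 hours


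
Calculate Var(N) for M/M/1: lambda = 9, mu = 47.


rho = 9/47; Var(N) = rho/(1-rho)^2 = 0.29

0.29


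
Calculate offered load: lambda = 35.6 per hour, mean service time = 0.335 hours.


Offered load a = lambda * E[S] = 35.6 * 0.335 = 11.93 Erlangs

11.93 Erlangs


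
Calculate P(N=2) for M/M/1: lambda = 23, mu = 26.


rho = 23/26; P(n) = (1-rho)*rho^n = (1-23/26)*(23/26)^2 = 0.0903

0.0903


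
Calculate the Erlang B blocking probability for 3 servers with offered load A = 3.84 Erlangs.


B(N,A) = (A^N/N!) / sum(A^k/k!, k=0..N) with N=3, A=3.84 = 0.4359

0.4359
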